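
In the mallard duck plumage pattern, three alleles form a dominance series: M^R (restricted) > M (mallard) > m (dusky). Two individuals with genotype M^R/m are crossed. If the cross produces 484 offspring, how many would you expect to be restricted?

Cross: M^R/m × M^R/m
Allele dominance: M^R > M > m
Offspring genotypes: 1 M^R/M^R, 2 M^R/m, 1 m/m
Phenotype counts: 3 restricted, 1 dusky
restricted: 3 out of 4 → fraction 3/4
Expected count = 3/4 × 484 = 363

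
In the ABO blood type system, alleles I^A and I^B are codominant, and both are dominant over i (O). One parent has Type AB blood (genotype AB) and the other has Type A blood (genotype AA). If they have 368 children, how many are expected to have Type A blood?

Cross: AB × AA
Possible offspring genotypes: 2 AA, 2 AB
Blood type counts: 2 Type A, 2 Type AB
Probability of Type A: 2/4 = 1/2
Expected count = 1/2 × 368 = 184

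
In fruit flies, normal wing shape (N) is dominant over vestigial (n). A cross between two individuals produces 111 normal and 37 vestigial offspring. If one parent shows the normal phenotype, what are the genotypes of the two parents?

Observed offspring: 111 normal, 37 vestigial
The observed ratio simplifies to 3:1. Vestigial (nn) offspring appear, so each parent must contribute one n allele. The parent stated to show normal carries N, so it is Nn. The other parent is then either Nn or nn: Nn × nn would give a 1:1 split, whereas Nn × Nn gives 3:1 — matching the data. So both parents are heterozygous (Nn × Nn).
Parent genotypes: Nn × Nn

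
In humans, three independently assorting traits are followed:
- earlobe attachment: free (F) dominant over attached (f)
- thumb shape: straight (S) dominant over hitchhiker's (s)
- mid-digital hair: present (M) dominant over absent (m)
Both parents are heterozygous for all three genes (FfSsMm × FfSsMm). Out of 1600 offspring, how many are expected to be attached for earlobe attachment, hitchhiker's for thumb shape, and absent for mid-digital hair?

Trihybrid cross: FfSsMm × FfSsMm
Each trait segregates independently with a 3:1 phenotypic ratio, so each gene contributes 3/4 (dominant) or 1/4 (recessive).
Target: attached (earlobe attachment), hitchhiker's (thumb shape), absent (mid-digital hair)
Probability = product of independent per-trait probabilities
= 1/4 × 1/4 × 1/4 = 1/64
Expected count = 1/64 × 1600 = 25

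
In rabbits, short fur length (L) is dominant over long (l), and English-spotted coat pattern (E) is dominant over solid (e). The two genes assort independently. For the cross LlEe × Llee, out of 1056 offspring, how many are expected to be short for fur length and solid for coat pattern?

Dihybrid cross LlEe × Llee — consider each gene separately:
fur length: Ll × Ll → 1 LL, 2 Ll, 1 ll → 3 L_ : 1 ll (out of 4)
coat pattern: Ee × ee → 2 Ee, 2 ee → 2 E_ : 2 ee (out of 4)
Looking for: short (L_) and solid (ee)
P(short) = 3/4, P(solid) = 2/4
P(both) = 3/4 × 2/4 = 6/16 = 3/8
Expected count = 3/8 × 1056 = 396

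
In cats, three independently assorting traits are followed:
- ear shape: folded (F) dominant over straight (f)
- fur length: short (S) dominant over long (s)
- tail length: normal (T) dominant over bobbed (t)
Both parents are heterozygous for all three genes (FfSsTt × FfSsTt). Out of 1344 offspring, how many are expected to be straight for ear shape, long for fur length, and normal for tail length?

Trihybrid cross: FfSsTt × FfSsTt
Each trait segregates independently with a 3:1 phenotypic ratio, so each gene contributes 3/4 (dominant) or 1/4 (recessive).
Target: straight (ear shape), long (fur length), normal (tail length)
Probability = product of independent per-trait probabilities
= 1/4 × 1/4 × 3/4 = 3/64
Expected count = 3/64 × 1344 = 63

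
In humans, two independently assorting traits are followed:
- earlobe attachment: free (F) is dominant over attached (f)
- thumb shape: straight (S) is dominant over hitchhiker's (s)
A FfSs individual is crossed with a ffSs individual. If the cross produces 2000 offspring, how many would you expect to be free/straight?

Dihybrid cross FfSs × ffSs — consider each gene separately:
earlobe attachment: Ff × ff → 2 Ff, 2 ff → 2 F_ : 2 ff (out of 4)
thumb shape: Ss × Ss → 1 SS, 2 Ss, 1 ss → 3 S_ : 1 ss (out of 4)
Combine (counts out of 4 × 4 = 16): free/straight (F_S_) = 2×3 = 6; free/hitchhiker's (F_ss) = 2×1 = 2; attached/straight (ffS_) = 2×3 = 6; attached/hitchhiker's (ffss) = 2×1 = 2
Phenotype counts (out of 16): 6 free/straight, 2 free/hitchhiker's, 6 attached/straight, 2 attached/hitchhiker's
free/straight: 6 out of 16 → fraction 3/8
Expected count = 3/8 × 2000 = 750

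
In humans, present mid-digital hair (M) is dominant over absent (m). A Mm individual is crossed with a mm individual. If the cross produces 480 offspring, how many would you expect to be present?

Punnett square for Mm × mm:
Offspring genotypes: 2 Mm, 2 mm
present: 2, absent: 2
present: 2 out of 4 → fraction 1/2
Expected count = 1/2 × 480 = 240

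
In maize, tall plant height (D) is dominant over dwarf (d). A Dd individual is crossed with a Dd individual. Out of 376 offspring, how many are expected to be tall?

Punnett square for Dd × Dd:
Offspring genotypes: 1 DD, 2 Dd, 1 dd
tall: 3, dwarf: 1
tall: 3 out of 4 → fraction 3/4
Expected count = 3/4 × 376 = 282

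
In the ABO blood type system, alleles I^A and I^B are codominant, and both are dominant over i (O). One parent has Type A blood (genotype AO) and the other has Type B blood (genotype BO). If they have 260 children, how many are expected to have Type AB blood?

Cross: AO × BO
Possible offspring genotypes: 1 AB, 1 AO, 1 BO, 1 OO
Blood type counts: 1 Type AB, 1 Type A, 1 Type B, 1 Type O
Probability of Type AB: 1/4
Expected count = 1/4 × 260 = 65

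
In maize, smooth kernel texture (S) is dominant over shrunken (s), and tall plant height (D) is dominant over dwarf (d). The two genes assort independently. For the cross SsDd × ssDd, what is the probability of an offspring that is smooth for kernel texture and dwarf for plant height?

Dihybrid cross SsDd × ssDd — consider each gene separately:
kernel texture: Ss × ss → 2 Ss, 2 ss → 2 S_ : 2 ss (out of 4)
plant height: Dd × Dd → 1 DD, 2 Dd, 1 dd → 3 D_ : 1 dd (out of 4)
Looking for: smooth (S_) and dwarf (dd)
P(smooth) = 2/4, P(dwarf) = 1/4
P(both) = 2/4 × 1/4 = 2/16 = 1/8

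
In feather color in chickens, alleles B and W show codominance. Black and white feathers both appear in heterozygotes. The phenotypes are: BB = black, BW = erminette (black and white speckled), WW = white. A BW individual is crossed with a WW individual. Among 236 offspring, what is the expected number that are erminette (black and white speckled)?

Punnett square for BW × WW:
Offspring genotypes: 2 BW, 2 WW
Phenotype counts: 2 erminette (black and white speckled), 2 white
erminette (black and white speckled): 2 out of 4 → fraction 1/2
Expected count = 1/2 × 236 = 118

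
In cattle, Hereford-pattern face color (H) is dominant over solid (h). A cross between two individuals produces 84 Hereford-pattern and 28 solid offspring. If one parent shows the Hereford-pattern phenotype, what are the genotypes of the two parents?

Observed offspring: 84 Hereford-pattern, 28 solid
The observed ratio simplifies to 3:1. Solid (hh) offspring appear, so each parent must contribute one h allele. The parent stated to show Hereford-pattern carries H, so it is Hh. The other parent is then either Hh or hh: Hh × hh would give a 1:1 split, whereas Hh × Hh gives 3:1 — matching the data. So both parents are heterozygous (Hh × Hh).
Parent genotypes: Hh × Hh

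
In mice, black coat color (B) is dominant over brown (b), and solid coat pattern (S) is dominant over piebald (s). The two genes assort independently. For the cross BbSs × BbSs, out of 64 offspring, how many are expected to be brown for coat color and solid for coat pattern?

Dihybrid cross BbSs × BbSs — consider each gene separately:
coat color: Bb × Bb → 1 BB, 2 Bb, 1 bb → 3 B_ : 1 bb (out of 4)
coat pattern: Ss × Ss → 1 SS, 2 Ss, 1 ss → 3 S_ : 1 ss (out of 4)
Looking for: brown (bb) and solid (S_)
P(brown) = 1/4, P(solid) = 3/4
P(both) = 1/4 × 3/4 = 3/16
Expected count = 3/16 × 64 = 12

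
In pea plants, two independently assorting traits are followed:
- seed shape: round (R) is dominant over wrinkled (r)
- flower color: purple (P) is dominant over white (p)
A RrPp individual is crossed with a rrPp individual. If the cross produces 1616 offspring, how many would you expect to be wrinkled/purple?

Dihybrid cross RrPp × rrPp — consider each gene separately:
seed shape: Rr × rr → 2 Rr, 2 rr → 2 R_ : 2 rr (out of 4)
flower color: Pp × Pp → 1 PP, 2 Pp, 1 pp → 3 P_ : 1 pp (out of 4)
Combine (counts out of 4 × 4 = 16): round/purple (R_P_) = 2×3 = 6; round/white (R_pp) = 2×1 = 2; wrinkled/purple (rrP_) = 2×3 = 6; wrinkled/white (rrpp) = 2×1 = 2
Phenotype counts (out of 16): 6 round/purple, 2 round/white, 6 wrinkled/purple, 2 wrinkled/white
wrinkled/purple: 6 out of 16 → fraction 3/8
Expected count = 3/8 × 1616 = 606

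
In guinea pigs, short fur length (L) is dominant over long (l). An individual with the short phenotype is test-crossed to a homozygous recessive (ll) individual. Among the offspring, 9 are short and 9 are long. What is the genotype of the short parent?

Test cross: ? × ll
Offspring: 9 short, 9 long — approximately 1:1.
A 1:1 ratio in a test cross indicates the unknown parent is heterozygous (Ll).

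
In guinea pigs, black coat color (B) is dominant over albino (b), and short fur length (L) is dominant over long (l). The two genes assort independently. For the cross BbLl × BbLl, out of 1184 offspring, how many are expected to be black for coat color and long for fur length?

Dihybrid cross BbLl × BbLl — consider each gene separately:
coat color: Bb × Bb → 1 BB, 2 Bb, 1 bb → 3 B_ : 1 bb (out of 4)
fur length: Ll × Ll → 1 LL, 2 Ll, 1 ll → 3 L_ : 1 ll (out of 4)
Looking for: black (B_) and long (ll)
P(black) = 3/4, P(long) = 1/4
P(both) = 3/4 × 1/4 = 3/16
Expected count = 3/16 × 1184 = 222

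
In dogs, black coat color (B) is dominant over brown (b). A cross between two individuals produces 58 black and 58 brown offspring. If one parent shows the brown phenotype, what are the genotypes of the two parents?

Observed offspring: 58 black, 58 brown
The observed ratio simplifies to 1:1. One parent shows brown, so its genotype must be bb. A 1:1 offspring split requires the other parent to be heterozygous (Bb).
Parent genotypes: bb × Bb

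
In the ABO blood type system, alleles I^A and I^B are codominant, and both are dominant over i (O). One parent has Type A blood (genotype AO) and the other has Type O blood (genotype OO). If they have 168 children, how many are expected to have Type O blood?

Cross: AO × OO
Possible offspring genotypes: 2 AO, 2 OO
Blood type counts: 2 Type A, 2 Type O
Probability of Type O: 2/4 = 1/2
Expected count = 1/2 × 168 = 84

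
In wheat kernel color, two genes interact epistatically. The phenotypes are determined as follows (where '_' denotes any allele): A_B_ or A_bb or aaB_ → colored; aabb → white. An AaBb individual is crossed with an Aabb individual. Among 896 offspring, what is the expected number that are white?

Cross: AaBb × Aabb — consider each gene separately:
A gene: Aa × Aa → 1 AA, 2 Aa, 1 aa → 3 A_ : 1 aa (out of 4)
B gene: Bb × bb → 2 Bb, 2 bb → 2 B_ : 2 bb (out of 4)
Genotype classes (out of 4 × 4 = 16): A_B_ = 3×2 = 6; A_bb = 3×2 = 6; aaB_ = 1×2 = 2; aabb = 1×2 = 2
Apply the phenotype rules: A_B_ (6) + A_bb (6) + aaB_ (2) → colored; aabb (2) → white
Phenotype counts (out of 16): 14 colored, 2 white
white: 2 out of 16 → fraction 1/8
Expected count = 1/8 × 896 = 112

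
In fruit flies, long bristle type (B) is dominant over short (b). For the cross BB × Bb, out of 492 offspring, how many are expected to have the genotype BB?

Punnett square for BB × Bb:
Offspring genotypes: 2 BB, 2 Bb
Total offspring: 4
Count with target: 2
Probability: 2/4 = 1/2
Expected count = 1/2 × 492 = 246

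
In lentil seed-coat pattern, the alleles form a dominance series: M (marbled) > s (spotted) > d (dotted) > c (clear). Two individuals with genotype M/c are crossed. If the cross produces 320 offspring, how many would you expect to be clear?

Cross: M/c × M/c
Allele dominance: M > s > d > c
Offspring genotypes: 1 M/M, 2 M/c, 1 c/c
Phenotype counts: 3 marbled, 1 clear
clear: 1 out of 4 → fraction 1/4
Expected count = 1/4 × 320 = 80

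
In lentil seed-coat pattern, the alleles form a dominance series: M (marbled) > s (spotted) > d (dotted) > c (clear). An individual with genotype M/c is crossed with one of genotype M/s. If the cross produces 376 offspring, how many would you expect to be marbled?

Cross: M/c × M/s
Allele dominance: M > s > d > c
Offspring genotypes: 1 M/M, 1 M/s, 1 M/c, 1 s/c
Phenotype counts: 3 marbled, 1 spotted
marbled: 3 out of 4 → fraction 3/4
Expected count = 3/4 × 376 = 282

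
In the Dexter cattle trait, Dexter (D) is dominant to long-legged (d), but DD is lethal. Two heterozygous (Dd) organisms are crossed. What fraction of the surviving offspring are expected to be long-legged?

Cross: Dd × Dd
Punnett square offspring (before lethality): 1 DD, 2 Dd, 1 dd
The DD genotype is lethal (embryos die); surviving offspring: 2 Dd, 1 dd
long-legged: 1 out of 3
Probability: 1/3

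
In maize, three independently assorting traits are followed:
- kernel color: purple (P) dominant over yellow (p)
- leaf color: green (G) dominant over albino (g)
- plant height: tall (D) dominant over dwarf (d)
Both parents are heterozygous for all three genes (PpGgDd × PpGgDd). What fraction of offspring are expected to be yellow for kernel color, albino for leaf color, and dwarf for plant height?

Trihybrid cross: PpGgDd × PpGgDd
Each trait segregates independently with a 3:1 phenotypic ratio, so each gene contributes 3/4 (dominant) or 1/4 (recessive).
Target: yellow (kernel color), albino (leaf color), dwarf (plant height)
Probability = product of independent per-trait probabilities
= 1/4 × 1/4 × 1/4 = 1/64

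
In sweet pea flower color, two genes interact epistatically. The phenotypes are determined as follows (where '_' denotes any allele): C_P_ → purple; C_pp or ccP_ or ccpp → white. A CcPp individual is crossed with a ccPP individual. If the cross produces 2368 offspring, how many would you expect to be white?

Cross: CcPp × ccPP — consider each gene separately:
C gene: Cc × cc → 2 Cc, 2 cc → 2 C_ : 2 cc (out of 4)
P gene: Pp × PP → 2 PP, 2 Pp → 4 P_ (out of 4)
Genotype classes (out of 4 × 4 = 16): C_P_ = 2×4 = 8; ccP_ = 2×4 = 8
Apply the phenotype rules: C_P_ (8) → purple; ccP_ (8) → white
Phenotype counts (out of 16): 8 purple, 8 white
white: 8 out of 16 → fraction 1/2
Expected count = 1/2 × 2368 = 1184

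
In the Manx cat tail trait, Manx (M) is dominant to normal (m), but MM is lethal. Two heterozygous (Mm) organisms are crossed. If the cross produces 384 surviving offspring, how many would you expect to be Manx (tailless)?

Cross: Mm × Mm
Punnett square offspring (before lethality): 1 MM, 2 Mm, 1 mm
The MM genotype is lethal (embryos die); surviving offspring: 2 Mm, 1 mm
Manx (tailless): 2 out of 3 → fraction 2/3
Expected count = 2/3 × 384 = 256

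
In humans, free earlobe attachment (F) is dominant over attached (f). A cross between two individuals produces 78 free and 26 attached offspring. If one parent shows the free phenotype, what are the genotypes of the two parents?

Observed offspring: 78 free, 26 attached
The observed ratio simplifies to 3:1. Attached (ff) offspring appear, so each parent must contribute one f allele. The parent stated to show free carries F, so it is Ff. The other parent is then either Ff or ff: Ff × ff would give a 1:1 split, whereas Ff × Ff gives 3:1 — matching the data. So both parents are heterozygous (Ff × Ff).
Parent genotypes: Ff × Ff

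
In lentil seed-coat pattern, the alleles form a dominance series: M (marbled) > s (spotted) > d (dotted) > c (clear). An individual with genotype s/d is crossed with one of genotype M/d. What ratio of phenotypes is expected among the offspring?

Cross: s/d × M/d
Allele dominance: M > s > d > c
Offspring genotypes: 1 M/s, 1 s/d, 1 M/d, 1 d/d
Phenotype counts: 2 marbled, 1 spotted, 1 dotted
Ratio: 2 marbled : 1 spotted : 1 dotted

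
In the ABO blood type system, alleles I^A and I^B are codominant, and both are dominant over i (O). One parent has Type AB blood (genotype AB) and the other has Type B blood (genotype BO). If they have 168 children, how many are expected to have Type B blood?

Cross: AB × BO
Possible offspring genotypes: 1 AB, 1 AO, 1 BB, 1 BO
Blood type counts: 1 Type AB, 1 Type A, 2 Type B
Probability of Type B: 2/4 = 1/2
Expected count = 1/2 × 168 = 84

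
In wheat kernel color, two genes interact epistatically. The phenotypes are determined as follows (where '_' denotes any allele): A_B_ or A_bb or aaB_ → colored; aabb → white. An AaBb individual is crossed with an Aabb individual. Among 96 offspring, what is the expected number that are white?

Cross: AaBb × Aabb — consider each gene separately:
A gene: Aa × Aa → 1 AA, 2 Aa, 1 aa → 3 A_ : 1 aa (out of 4)
B gene: Bb × bb → 2 Bb, 2 bb → 2 B_ : 2 bb (out of 4)
Genotype classes (out of 4 × 4 = 16): A_B_ = 3×2 = 6; A_bb = 3×2 = 6; aaB_ = 1×2 = 2; aabb = 1×2 = 2
Apply the phenotype rules: A_B_ (6) + A_bb (6) + aaB_ (2) → colored; aabb (2) → white
Phenotype counts (out of 16): 14 colored, 2 white
white: 2 out of 16 → fraction 1/8
Expected count = 1/8 × 96 = 12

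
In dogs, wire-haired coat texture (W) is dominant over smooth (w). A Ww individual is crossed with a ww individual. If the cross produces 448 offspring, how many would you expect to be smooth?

Punnett square for Ww × ww:
Offspring genotypes: 2 Ww, 2 ww
wire-haired: 2, smooth: 2
smooth: 2 out of 4 → fraction 1/2
Expected count = 1/2 × 448 = 224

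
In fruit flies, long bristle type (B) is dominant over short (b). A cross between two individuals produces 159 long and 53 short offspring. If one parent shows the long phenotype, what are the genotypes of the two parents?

Observed offspring: 159 long, 53 short
The observed ratio simplifies to 3:1. Short (bb) offspring appear, so each parent must contribute one b allele. The parent stated to show long carries B, so it is Bb. The other parent is then either Bb or bb: Bb × bb would give a 1:1 split, whereas Bb × Bb gives 3:1 — matching the data. So both parents are heterozygous (Bb × Bb).
Parent genotypes: Bb × Bb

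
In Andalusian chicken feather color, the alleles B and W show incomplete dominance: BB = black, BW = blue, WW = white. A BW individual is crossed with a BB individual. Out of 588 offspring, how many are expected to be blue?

Punnett square for BW × BB:
Offspring genotypes: 2 BB, 2 BW
Phenotype counts: 2 black, 2 blue
blue: 2 out of 4 → fraction 1/2
Expected count = 1/2 × 588 = 294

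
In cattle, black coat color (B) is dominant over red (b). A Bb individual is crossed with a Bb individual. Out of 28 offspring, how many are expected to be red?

Punnett square for Bb × Bb:
Offspring genotypes: 1 BB, 2 Bb, 1 bb
black: 3, red: 1
red: 1 out of 4 → fraction 1/4
Expected count = 1/4 × 28 = 7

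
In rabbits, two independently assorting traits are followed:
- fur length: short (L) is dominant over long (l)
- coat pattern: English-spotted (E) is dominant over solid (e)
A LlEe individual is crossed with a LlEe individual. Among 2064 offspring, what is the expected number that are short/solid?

Dihybrid cross LlEe × LlEe — consider each gene separately:
fur length: Ll × Ll → 1 LL, 2 Ll, 1 ll → 3 L_ : 1 ll (out of 4)
coat pattern: Ee × Ee → 1 EE, 2 Ee, 1 ee → 3 E_ : 1 ee (out of 4)
Combine (counts out of 4 × 4 = 16): short/English-spotted (L_E_) = 3×3 = 9; short/solid (L_ee) = 3×1 = 3; long/English-spotted (llE_) = 1×3 = 3; long/solid (llee) = 1×1 = 1
Phenotype counts (out of 16): 9 short/English-spotted, 3 short/solid, 3 long/English-spotted, 1 long/solid
short/solid: 3 out of 16 → fraction 3/16
Expected count = 3/16 × 2064 = 387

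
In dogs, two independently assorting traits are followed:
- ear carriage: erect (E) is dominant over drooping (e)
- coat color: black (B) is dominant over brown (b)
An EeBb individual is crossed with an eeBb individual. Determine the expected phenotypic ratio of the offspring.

Dihybrid cross EeBb × eeBb — consider each gene separately:
ear carriage: Ee × ee → 2 Ee, 2 ee → 2 E_ : 2 ee (out of 4)
coat color: Bb × Bb → 1 BB, 2 Bb, 1 bb → 3 B_ : 1 bb (out of 4)
Combine (counts out of 4 × 4 = 16): erect/black (E_B_) = 2×3 = 6; erect/brown (E_bb) = 2×1 = 2; drooping/black (eeB_) = 2×3 = 6; drooping/brown (eebb) = 2×1 = 2
Phenotype counts (out of 16): 6 erect/black, 2 erect/brown, 6 drooping/black, 2 drooping/brown
Ratio: 3 erect/black : 1 erect/brown : 3 drooping/black : 1 drooping/brown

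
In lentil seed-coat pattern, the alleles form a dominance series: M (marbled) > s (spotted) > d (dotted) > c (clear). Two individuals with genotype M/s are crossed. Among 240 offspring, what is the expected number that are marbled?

Cross: M/s × M/s
Allele dominance: M > s > d > c
Offspring genotypes: 1 M/M, 2 M/s, 1 s/s
Phenotype counts: 3 marbled, 1 spotted
marbled: 3 out of 4 → fraction 3/4
Expected count = 3/4 × 240 = 180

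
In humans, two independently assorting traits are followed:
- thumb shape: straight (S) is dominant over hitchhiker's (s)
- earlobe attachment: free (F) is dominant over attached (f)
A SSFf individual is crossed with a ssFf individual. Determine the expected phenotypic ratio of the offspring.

Dihybrid cross SSFf × ssFf — consider each gene separately:
thumb shape: SS × ss → 4 Ss → 4 S_ (out of 4)
earlobe attachment: Ff × Ff → 1 FF, 2 Ff, 1 ff → 3 F_ : 1 ff (out of 4)
Combine (counts out of 4 × 4 = 16): straight/free (S_F_) = 4×3 = 12; straight/attached (S_ff) = 4×1 = 4
Phenotype counts (out of 16): 12 straight/free, 4 straight/attached
Ratio: 3 straight/free : 1 straight/attached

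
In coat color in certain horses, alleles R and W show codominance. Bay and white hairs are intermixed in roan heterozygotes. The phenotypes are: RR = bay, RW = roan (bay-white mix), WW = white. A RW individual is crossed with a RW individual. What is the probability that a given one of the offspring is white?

Punnett square for RW × RW:
Offspring genotypes: 1 RR, 2 RW, 1 WW
Phenotype counts: 1 bay, 2 roan (bay-white mix), 1 white
white: 1 out of 4
Probability: 1/4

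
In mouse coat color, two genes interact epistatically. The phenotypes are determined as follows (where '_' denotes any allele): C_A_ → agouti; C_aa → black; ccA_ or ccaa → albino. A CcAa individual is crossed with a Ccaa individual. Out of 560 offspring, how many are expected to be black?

Cross: CcAa × Ccaa — consider each gene separately:
C gene: Cc × Cc → 1 CC, 2 Cc, 1 cc → 3 C_ : 1 cc (out of 4)
A gene: Aa × aa → 2 Aa, 2 aa → 2 A_ : 2 aa (out of 4)
Genotype classes (out of 4 × 4 = 16): C_A_ = 3×2 = 6; C_aa = 3×2 = 6; ccA_ = 1×2 = 2; ccaa = 1×2 = 2
Apply the phenotype rules: C_A_ (6) → agouti; C_aa (6) → black; ccA_ (2) + ccaa (2) → albino
Phenotype counts (out of 16): 6 agouti, 6 black, 4 albino
black: 6 out of 16 → fraction 3/8
Expected count = 3/8 × 560 = 210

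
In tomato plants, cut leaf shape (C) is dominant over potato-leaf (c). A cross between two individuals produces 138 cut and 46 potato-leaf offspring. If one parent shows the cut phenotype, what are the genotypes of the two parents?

Observed offspring: 138 cut, 46 potato-leaf
The observed ratio simplifies to 3:1. Potato-leaf (cc) offspring appear, so each parent must contribute one c allele. The parent stated to show cut carries C, so it is Cc. The other parent is then either Cc or cc: Cc × cc would give a 1:1 split, whereas Cc × Cc gives 3:1 — matching the data. So both parents are heterozygous (Cc × Cc).
Parent genotypes: Cc × Cc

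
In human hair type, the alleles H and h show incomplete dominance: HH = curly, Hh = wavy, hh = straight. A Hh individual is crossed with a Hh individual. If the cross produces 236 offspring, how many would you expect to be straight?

Punnett square for Hh × Hh:
Offspring genotypes: 1 HH, 2 Hh, 1 hh
Phenotype counts: 1 curly, 2 wavy, 1 straight
straight: 1 out of 4 → fraction 1/4
Expected count = 1/4 × 236 = 59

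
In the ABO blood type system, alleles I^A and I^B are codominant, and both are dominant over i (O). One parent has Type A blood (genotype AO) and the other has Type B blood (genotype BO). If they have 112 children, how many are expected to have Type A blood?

Cross: AO × BO
Possible offspring genotypes: 1 AB, 1 AO, 1 BO, 1 OO
Blood type counts: 1 Type AB, 1 Type A, 1 Type B, 1 Type O
Probability of Type A: 1/4
Expected count = 1/4 × 112 = 28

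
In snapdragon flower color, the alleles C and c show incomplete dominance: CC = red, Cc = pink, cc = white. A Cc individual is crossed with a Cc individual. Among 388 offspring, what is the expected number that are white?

Punnett square for Cc × Cc:
Offspring genotypes: 1 CC, 2 Cc, 1 cc
Phenotype counts: 1 red, 2 pink, 1 white
white: 1 out of 4 → fraction 1/4
Expected count = 1/4 × 388 = 97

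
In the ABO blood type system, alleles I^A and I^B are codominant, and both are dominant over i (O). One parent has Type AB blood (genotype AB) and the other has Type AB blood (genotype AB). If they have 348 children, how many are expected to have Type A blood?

Cross: AB × AB
Possible offspring genotypes: 1 AA, 2 AB, 1 BB
Blood type counts: 1 Type A, 2 Type AB, 1 Type B
Probability of Type A: 1/4
Expected count = 1/4 × 348 = 87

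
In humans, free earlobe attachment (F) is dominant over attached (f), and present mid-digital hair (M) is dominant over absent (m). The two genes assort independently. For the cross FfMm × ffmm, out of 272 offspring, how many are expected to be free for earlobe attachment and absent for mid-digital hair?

Dihybrid cross FfMm × ffmm — consider each gene separately:
earlobe attachment: Ff × ff → 2 Ff, 2 ff → 2 F_ : 2 ff (out of 4)
mid-digital hair: Mm × mm → 2 Mm, 2 mm → 2 M_ : 2 mm (out of 4)
Looking for: free (F_) and absent (mm)
P(free) = 2/4, P(absent) = 2/4
P(both) = 2/4 × 2/4 = 4/16 = 1/4
Expected count = 1/4 × 272 = 68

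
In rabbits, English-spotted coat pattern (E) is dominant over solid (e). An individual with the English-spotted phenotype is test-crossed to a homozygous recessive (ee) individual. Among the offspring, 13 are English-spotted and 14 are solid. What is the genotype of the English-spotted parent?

Test cross: ? × ee
Offspring: 13 English-spotted, 14 solid — approximately 1:1.
A 1:1 ratio in a test cross indicates the unknown parent is heterozygous (Ee).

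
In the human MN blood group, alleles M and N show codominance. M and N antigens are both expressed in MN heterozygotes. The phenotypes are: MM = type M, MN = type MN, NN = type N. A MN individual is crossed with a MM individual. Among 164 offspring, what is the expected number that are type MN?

Punnett square for MN × MM:
Offspring genotypes: 2 MM, 2 MN
Phenotype counts: 2 type M, 2 type MN
type MN: 2 out of 4 → fraction 1/2
Expected count = 1/2 × 164 = 82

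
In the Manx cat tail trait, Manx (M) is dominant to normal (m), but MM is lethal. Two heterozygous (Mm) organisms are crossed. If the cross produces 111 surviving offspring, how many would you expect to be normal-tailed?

Cross: Mm × Mm
Punnett square offspring (before lethality): 1 MM, 2 Mm, 1 mm
The MM genotype is lethal (embryos die); surviving offspring: 2 Mm, 1 mm
normal-tailed: 1 out of 3 → fraction 1/3
Expected count = 1/3 × 111 = 37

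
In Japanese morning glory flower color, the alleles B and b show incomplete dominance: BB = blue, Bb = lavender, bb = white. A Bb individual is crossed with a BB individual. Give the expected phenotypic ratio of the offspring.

Punnett square for Bb × BB:
Offspring genotypes: 2 BB, 2 Bb
Phenotype counts: 2 blue, 2 lavender
Ratio: 1 blue : 1 lavender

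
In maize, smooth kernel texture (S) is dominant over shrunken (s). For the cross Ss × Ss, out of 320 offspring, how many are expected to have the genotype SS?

Punnett square for Ss × Ss:
Offspring genotypes: 1 SS, 2 Ss, 1 ss
Total offspring: 4
Count with target: 1
Probability: 1/4
Expected count = 1/4 × 320 = 80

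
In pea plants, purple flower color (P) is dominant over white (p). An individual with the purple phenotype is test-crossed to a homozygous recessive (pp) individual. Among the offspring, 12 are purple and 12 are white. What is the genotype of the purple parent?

Test cross: ? × pp
Offspring: 12 purple, 12 white — approximately 1:1.
A 1:1 ratio in a test cross indicates the unknown parent is heterozygous (Pp).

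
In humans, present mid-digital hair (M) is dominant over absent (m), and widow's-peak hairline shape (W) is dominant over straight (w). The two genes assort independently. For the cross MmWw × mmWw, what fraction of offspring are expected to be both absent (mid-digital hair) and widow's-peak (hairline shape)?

Dihybrid cross MmWw × mmWw — consider each gene separately:
mid-digital hair: Mm × mm → 2 Mm, 2 mm → 2 M_ : 2 mm (out of 4)
hairline shape: Ww × Ww → 1 WW, 2 Ww, 1 ww → 3 W_ : 1 ww (out of 4)
Looking for: absent (mm) and widow's-peak (W_)
P(absent) = 2/4, P(widow's-peak) = 3/4
P(both) = 2/4 × 3/4 = 6/16 = 3/8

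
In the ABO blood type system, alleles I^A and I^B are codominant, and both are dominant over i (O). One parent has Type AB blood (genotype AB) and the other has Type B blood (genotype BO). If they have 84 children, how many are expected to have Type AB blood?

Cross: AB × BO
Possible offspring genotypes: 1 AB, 1 AO, 1 BB, 1 BO
Blood type counts: 1 Type AB, 1 Type A, 2 Type B
Probability of Type AB: 1/4
Expected count = 1/4 × 84 = 21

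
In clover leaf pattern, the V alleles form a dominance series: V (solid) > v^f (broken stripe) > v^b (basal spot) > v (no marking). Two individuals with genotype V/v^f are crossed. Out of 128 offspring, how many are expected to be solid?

Cross: V/v^f × V/v^f
Allele dominance: V > v^f > v^b > v
Offspring genotypes: 1 V/V, 2 V/v^f, 1 v^f/v^f
Phenotype counts: 3 solid, 1 broken stripe
solid: 3 out of 4 → fraction 3/4
Expected count = 3/4 × 128 = 96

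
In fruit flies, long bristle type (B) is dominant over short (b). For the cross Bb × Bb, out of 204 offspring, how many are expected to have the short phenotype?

Punnett square for Bb × Bb:
Offspring genotypes: 1 BB, 2 Bb, 1 bb
Total offspring: 4
Count with target: 1
Probability: 1/4
Expected count = 1/4 × 204 = 51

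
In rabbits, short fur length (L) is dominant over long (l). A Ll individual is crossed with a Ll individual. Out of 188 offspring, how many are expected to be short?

Punnett square for Ll × Ll:
Offspring genotypes: 1 LL, 2 Ll, 1 ll
short: 3, long: 1
short: 3 out of 4 → fraction 3/4
Expected count = 3/4 × 188 = 141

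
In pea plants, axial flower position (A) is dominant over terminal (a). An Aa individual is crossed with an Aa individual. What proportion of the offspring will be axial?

Punnett square for Aa × Aa:
Offspring genotypes: 1 AA, 2 Aa, 1 aa
axial: 3, terminal: 1
axial: 3 out of 4
Probability: 3/4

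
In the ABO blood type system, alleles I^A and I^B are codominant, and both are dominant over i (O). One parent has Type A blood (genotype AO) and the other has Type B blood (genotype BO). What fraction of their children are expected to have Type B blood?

Cross: AO × BO
Possible offspring genotypes: 1 AB, 1 AO, 1 BO, 1 OO
Blood type counts: 1 Type AB, 1 Type A, 1 Type B, 1 Type O
Probability of Type B: 1/4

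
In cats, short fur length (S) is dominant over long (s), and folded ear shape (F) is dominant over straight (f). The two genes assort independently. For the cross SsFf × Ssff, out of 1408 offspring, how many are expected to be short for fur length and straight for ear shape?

Dihybrid cross SsFf × Ssff — consider each gene separately:
fur length: Ss × Ss → 1 SS, 2 Ss, 1 ss → 3 S_ : 1 ss (out of 4)
ear shape: Ff × ff → 2 Ff, 2 ff → 2 F_ : 2 ff (out of 4)
Looking for: short (S_) and straight (ff)
P(short) = 3/4, P(straight) = 2/4
P(both) = 3/4 × 2/4 = 6/16 = 3/8
Expected count = 3/8 × 1408 = 528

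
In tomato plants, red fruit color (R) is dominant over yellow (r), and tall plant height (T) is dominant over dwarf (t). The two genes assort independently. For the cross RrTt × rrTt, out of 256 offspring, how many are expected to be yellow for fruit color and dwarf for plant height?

Dihybrid cross RrTt × rrTt — consider each gene separately:
fruit color: Rr × rr → 2 Rr, 2 rr → 2 R_ : 2 rr (out of 4)
plant height: Tt × Tt → 1 TT, 2 Tt, 1 tt → 3 T_ : 1 tt (out of 4)
Looking for: yellow (rr) and dwarf (tt)
P(yellow) = 2/4, P(dwarf) = 1/4
P(both) = 2/4 × 1/4 = 2/16 = 1/8
Expected count = 1/8 × 256 = 32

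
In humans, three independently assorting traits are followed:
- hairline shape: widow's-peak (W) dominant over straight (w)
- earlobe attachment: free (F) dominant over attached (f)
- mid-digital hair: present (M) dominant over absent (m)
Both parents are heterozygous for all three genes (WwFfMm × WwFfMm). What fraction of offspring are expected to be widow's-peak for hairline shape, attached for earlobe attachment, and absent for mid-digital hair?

Trihybrid cross: WwFfMm × WwFfMm
Each trait segregates independently with a 3:1 phenotypic ratio, so each gene contributes 3/4 (dominant) or 1/4 (recessive).
Target: widow's-peak (hairline shape), attached (earlobe attachment), absent (mid-digital hair)
Probability = product of independent per-trait probabilities
= 3/4 × 1/4 × 1/4 = 3/64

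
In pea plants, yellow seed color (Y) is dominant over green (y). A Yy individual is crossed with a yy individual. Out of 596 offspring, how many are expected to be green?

Punnett square for Yy × yy:
Offspring genotypes: 2 Yy, 2 yy
yellow: 2, green: 2
green: 2 out of 4 → fraction 1/2
Expected count = 1/2 × 596 = 298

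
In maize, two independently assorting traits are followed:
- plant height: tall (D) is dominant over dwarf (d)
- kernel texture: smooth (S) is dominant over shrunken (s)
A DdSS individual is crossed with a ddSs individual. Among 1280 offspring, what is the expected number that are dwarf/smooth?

Dihybrid cross DdSS × ddSs — consider each gene separately:
plant height: Dd × dd → 2 Dd, 2 dd → 2 D_ : 2 dd (out of 4)
kernel texture: SS × Ss → 2 SS, 2 Ss → 4 S_ (out of 4)
Combine (counts out of 4 × 4 = 16): tall/smooth (D_S_) = 2×4 = 8; dwarf/smooth (ddS_) = 2×4 = 8
Phenotype counts (out of 16): 8 tall/smooth, 8 dwarf/smooth
dwarf/smooth: 8 out of 16 → fraction 1/2
Expected count = 1/2 × 1280 = 640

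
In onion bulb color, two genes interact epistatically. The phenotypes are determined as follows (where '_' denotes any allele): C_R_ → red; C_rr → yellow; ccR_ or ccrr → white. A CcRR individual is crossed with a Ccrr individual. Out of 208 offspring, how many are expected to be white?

Cross: CcRR × Ccrr — consider each gene separately:
C gene: Cc × Cc → 1 CC, 2 Cc, 1 cc → 3 C_ : 1 cc (out of 4)
R gene: RR × rr → 4 Rr → 4 R_ (out of 4)
Genotype classes (out of 4 × 4 = 16): C_R_ = 3×4 = 12; ccR_ = 1×4 = 4
Apply the phenotype rules: C_R_ (12) → red; ccR_ (4) → white
Phenotype counts (out of 16): 12 red, 4 white
white: 4 out of 16 → fraction 1/4
Expected count = 1/4 × 208 = 52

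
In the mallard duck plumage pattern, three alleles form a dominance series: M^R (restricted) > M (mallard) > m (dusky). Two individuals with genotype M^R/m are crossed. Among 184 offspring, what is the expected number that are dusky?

Cross: M^R/m × M^R/m
Allele dominance: M^R > M > m
Offspring genotypes: 1 M^R/M^R, 2 M^R/m, 1 m/m
Phenotype counts: 3 restricted, 1 dusky
dusky: 1 out of 4 → fraction 1/4
Expected count = 1/4 × 184 = 46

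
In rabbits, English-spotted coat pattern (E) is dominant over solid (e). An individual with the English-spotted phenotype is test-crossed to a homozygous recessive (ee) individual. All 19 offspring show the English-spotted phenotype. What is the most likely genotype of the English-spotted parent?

Test cross: ? × ee
All offspring are English-spotted.
If the unknown parent were heterozygous (Ee), about half of 19 offspring would be solid; none are. The unknown parent is most likely homozygous dominant (EE).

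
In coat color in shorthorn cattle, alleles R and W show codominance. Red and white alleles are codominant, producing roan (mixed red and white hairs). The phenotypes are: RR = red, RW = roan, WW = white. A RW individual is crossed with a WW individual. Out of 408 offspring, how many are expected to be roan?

Punnett square for RW × WW:
Offspring genotypes: 2 RW, 2 WW
Phenotype counts: 2 roan, 2 white
roan: 2 out of 4 → fraction 1/2
Expected count = 1/2 × 408 = 204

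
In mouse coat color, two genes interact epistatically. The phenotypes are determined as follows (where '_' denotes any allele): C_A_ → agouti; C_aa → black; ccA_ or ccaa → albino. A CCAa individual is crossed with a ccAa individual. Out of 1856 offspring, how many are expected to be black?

Cross: CCAa × ccAa — consider each gene separately:
C gene: CC × cc → 4 Cc → 4 C_ (out of 4)
A gene: Aa × Aa → 1 AA, 2 Aa, 1 aa → 3 A_ : 1 aa (out of 4)
Genotype classes (out of 4 × 4 = 16): C_A_ = 4×3 = 12; C_aa = 4×1 = 4
Apply the phenotype rules: C_A_ (12) → agouti; C_aa (4) → black
Phenotype counts (out of 16): 12 agouti, 4 black
black: 4 out of 16 → fraction 1/4
Expected count = 1/4 × 1856 = 464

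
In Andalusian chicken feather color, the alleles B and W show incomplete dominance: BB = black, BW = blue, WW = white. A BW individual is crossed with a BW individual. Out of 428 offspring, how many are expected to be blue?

Punnett square for BW × BW:
Offspring genotypes: 1 BB, 2 BW, 1 WW
Phenotype counts: 1 black, 2 blue, 1 white
blue: 2 out of 4 → fraction 1/2
Expected count = 1/2 × 428 = 214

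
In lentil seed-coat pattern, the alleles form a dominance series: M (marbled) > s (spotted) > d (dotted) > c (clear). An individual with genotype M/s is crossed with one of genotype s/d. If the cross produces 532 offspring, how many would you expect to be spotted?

Cross: M/s × s/d
Allele dominance: M > s > d > c
Offspring genotypes: 1 M/s, 1 M/d, 1 s/s, 1 s/d
Phenotype counts: 2 marbled, 2 spotted
spotted: 2 out of 4 → fraction 1/2
Expected count = 1/2 × 532 = 266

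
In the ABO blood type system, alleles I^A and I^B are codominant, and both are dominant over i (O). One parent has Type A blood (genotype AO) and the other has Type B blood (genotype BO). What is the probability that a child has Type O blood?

Cross: AO × BO
Possible offspring genotypes: 1 AB, 1 AO, 1 BO, 1 OO
Blood type counts: 1 Type AB, 1 Type A, 1 Type B, 1 Type O
Probability of Type O: 1/4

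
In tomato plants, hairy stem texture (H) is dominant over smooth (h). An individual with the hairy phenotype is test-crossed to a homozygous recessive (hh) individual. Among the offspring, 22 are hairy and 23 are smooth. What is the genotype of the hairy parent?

Test cross: ? × hh
Offspring: 22 hairy, 23 smooth — approximately 1:1.
A 1:1 ratio in a test cross indicates the unknown parent is heterozygous (Hh).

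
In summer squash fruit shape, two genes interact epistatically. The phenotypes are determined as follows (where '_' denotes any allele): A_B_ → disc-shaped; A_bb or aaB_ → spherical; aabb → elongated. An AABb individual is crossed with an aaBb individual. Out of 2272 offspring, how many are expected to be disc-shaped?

Cross: AABb × aaBb — consider each gene separately:
A gene: AA × aa → 4 Aa → 4 A_ (out of 4)
B gene: Bb × Bb → 1 BB, 2 Bb, 1 bb → 3 B_ : 1 bb (out of 4)
Genotype classes (out of 4 × 4 = 16): A_B_ = 4×3 = 12; A_bb = 4×1 = 4
Apply the phenotype rules: A_B_ (12) → disc-shaped; A_bb (4) → spherical
Phenotype counts (out of 16): 12 disc-shaped, 4 spherical
disc-shaped: 12 out of 16 → fraction 3/4
Expected count = 3/4 × 2272 = 1704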